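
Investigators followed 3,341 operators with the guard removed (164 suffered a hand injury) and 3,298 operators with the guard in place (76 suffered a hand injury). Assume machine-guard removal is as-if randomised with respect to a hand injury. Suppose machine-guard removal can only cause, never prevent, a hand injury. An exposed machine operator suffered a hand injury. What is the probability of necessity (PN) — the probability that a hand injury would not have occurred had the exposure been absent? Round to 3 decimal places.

PN ≈ 0.531

p₁ = P(outcome | exposed) = 164/3341 = 0.049087
p₀ = P(outcome | unexposed) = 76/3298 = 0.023044
Under exogeneity and monotonicity, PN = (p₁ − p₀) / p₁.
PN = (0.049087 − 0.023044) / 0.049087 = 0.026043 / 0.049087 ≈ 0.5305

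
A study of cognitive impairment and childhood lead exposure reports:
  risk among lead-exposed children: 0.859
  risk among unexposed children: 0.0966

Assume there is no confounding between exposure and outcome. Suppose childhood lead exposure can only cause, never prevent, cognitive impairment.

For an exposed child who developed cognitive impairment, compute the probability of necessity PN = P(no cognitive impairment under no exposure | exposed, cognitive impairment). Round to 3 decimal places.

Let p₁ = 0.859, p₀ = 0.0966.
Under exogeneity and monotonicity, PN = (p₁ − p₀) / p₁.
PN = (0.859 − 0.0966) / 0.859 = 0.7624 / 0.859 ≈ 0.8875

PN ≈ 0.888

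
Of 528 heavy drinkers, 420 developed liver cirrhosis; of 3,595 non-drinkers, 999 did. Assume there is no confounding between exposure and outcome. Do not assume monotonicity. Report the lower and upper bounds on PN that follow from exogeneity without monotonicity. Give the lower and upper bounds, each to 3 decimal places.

0.651 ≤ PN ≤ 0.908

p₁ = P(outcome | exposed) = 420/528 = 0.79545
p₀ = P(outcome | unexposed) = 999/3595 = 0.27789
Under exogeneity alone the bounds on PN are max{0,(p₁−p₀)/p₁} ≤ PN ≤ min{1,(1−p₀)/p₁}.
  lower = (p₁ − p₀)/p₁ = 0.51757 / 0.79545 ≈ 0.6507
  upper = min{1, (1 − p₀)/p₁} = 0.72211 / 0.79545 ≈ 0.9078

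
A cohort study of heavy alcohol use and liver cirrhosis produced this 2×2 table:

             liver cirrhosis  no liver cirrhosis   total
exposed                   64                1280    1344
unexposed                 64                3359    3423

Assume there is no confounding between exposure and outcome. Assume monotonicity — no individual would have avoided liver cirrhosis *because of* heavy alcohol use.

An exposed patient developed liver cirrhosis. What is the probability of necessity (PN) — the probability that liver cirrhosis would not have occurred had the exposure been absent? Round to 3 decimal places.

PN ≈ 0.607

p₁ = P(outcome | exposed) = 64/1344 = 0.047619
p₀ = P(outcome | unexposed) = 64/3423 = 0.018697
Under exogeneity and monotonicity, PN = (p₁ − p₀)/p₁.
PN = (0.047619 − 0.018697) / 0.047619 ≈ 0.6074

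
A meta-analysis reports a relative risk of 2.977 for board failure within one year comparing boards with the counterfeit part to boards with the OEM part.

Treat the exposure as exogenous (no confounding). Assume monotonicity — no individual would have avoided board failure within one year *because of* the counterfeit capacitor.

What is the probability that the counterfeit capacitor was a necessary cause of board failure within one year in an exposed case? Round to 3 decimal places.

Under exogeneity and monotonicity, PN = (RR − 1) / RR = 1 − 1/RR.
PN = (2.977 − 1) / 2.977 = 1.977 / 2.977 ≈ 0.6641

PN ≈ 0.664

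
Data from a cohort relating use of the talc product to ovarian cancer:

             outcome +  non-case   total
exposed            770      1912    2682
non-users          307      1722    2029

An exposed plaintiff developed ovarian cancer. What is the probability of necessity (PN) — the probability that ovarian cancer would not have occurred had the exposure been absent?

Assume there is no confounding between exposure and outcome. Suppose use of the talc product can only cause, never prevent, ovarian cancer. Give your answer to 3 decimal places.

PN ≈ 0.473

p₁ = P(outcome | exposed) = 770/2682 = 0.2871
p₀ = P(outcome | unexposed) = 307/2029 = 0.15131
Under exogeneity and monotonicity, PN = (p₁ − p₀)/p₁.
PN = (0.2871 − 0.15131) / 0.2871 ≈ 0.4730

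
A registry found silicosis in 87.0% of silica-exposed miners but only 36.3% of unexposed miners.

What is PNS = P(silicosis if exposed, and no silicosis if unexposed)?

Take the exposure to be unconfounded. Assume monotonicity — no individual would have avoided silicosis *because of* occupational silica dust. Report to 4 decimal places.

p₁ = 0.87, p₀ = 0.363.
Under exogeneity and monotonicity, PNS = p₁ − p₀.
PNS = 0.87 − 0.363 = 0.507

PNS ≈ 0.5070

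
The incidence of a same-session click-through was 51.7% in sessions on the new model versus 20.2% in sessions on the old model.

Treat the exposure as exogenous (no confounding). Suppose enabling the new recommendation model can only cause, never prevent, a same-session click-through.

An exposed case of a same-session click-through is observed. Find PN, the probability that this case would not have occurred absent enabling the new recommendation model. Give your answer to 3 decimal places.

PN ≈ 0.609

p₁ = 0.517, p₀ = 0.202.
Under exogeneity and monotonicity, PN = (p₁ − p₀) / p₁.
PN = (0.517 − 0.202) / 0.517 = 0.315 / 0.517 ≈ 0.6093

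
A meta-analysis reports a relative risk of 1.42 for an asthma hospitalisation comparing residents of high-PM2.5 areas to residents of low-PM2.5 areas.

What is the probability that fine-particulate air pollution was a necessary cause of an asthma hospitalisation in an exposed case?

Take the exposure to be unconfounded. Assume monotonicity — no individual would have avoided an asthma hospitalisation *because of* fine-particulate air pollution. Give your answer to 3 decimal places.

PN ≈ 0.296

Under exogeneity and monotonicity, PN = (RR − 1) / RR = 1 − 1/RR.
PN = (1.42 − 1) / 1.42 = 0.42 / 1.42 ≈ 0.2958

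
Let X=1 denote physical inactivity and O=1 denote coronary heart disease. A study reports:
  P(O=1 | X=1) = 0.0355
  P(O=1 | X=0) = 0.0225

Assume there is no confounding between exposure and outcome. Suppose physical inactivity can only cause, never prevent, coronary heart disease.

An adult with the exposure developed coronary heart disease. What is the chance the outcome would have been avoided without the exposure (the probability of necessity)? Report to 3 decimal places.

Let p₁ = 0.0355, p₀ = 0.0225.
Under exogeneity and monotonicity, PN = (p₁ − p₀) / p₁.
PN = (0.0355 − 0.0225) / 0.0355 = 0.013 / 0.0355 ≈ 0.3662

PN ≈ 0.366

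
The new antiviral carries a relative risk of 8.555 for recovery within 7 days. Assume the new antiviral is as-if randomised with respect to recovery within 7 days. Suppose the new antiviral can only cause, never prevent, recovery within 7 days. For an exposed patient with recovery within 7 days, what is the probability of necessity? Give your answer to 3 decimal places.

Under exogeneity and monotonicity, PN = (RR − 1) / RR = 1 − 1/RR.
PN = (8.555 − 1) / 8.555 = 7.555 / 8.555 ≈ 0.8831

PN ≈ 0.883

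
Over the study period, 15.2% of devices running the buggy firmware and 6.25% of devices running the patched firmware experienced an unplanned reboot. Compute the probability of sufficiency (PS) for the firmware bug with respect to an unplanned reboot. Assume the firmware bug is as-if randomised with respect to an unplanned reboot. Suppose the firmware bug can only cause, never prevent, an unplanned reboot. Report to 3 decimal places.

PS ≈ 0.095

p₁ = 0.152, p₀ = 0.0625.
Under exogeneity and monotonicity, PS = (p₁ − p₀) / (1 − p₀).
PS = (0.152 − 0.0625) / (1 − 0.0625) = 0.0895 / 0.9375 ≈ 0.0955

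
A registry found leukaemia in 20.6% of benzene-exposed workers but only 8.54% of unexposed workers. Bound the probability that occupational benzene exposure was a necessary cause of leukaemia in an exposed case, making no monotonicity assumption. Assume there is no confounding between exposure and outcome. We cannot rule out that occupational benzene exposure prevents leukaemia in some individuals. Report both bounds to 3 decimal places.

0.585 ≤ PN ≤ 1.000

p₁ = 0.206, p₀ = 0.0854.
Under exogeneity alone the bounds on PN are max{0,(p₁−p₀)/p₁} ≤ PN ≤ min{1,(1−p₀)/p₁}.
  lower = (p₁ − p₀)/p₁ = 0.1206 / 0.206 ≈ 0.5854
  upper = min{1, (1 − p₀)/p₁} = 0.9146 / 0.206 ≈ 4.4398 → capped at 1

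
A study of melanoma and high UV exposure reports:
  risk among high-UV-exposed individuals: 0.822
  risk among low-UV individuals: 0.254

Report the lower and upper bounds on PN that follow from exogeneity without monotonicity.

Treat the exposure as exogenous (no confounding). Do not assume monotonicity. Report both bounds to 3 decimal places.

Let p₁ = 0.822, p₀ = 0.254.
Under exogeneity alone the bounds on PN are max{0,(p₁−p₀)/p₁} ≤ PN ≤ min{1,(1−p₀)/p₁}.
  lower = (p₁ − p₀)/p₁ = 0.568 / 0.822 ≈ 0.6910
  upper = min{1, (1 − p₀)/p₁} = 0.746 / 0.822 ≈ 0.9075

0.691 ≤ PN ≤ 0.908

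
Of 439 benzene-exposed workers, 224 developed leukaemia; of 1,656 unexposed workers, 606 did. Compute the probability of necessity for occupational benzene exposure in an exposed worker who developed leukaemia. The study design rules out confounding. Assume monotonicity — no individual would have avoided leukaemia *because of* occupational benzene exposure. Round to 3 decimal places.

PN ≈ 0.283

p₁ = P(outcome | exposed) = 224/439 = 0.51025
p₀ = P(outcome | unexposed) = 606/1656 = 0.36594
Under exogeneity and monotonicity, PN = (p₁ − p₀) / p₁.
PN = (0.51025 − 0.36594) / 0.51025 = 0.14431 / 0.51025 ≈ 0.2828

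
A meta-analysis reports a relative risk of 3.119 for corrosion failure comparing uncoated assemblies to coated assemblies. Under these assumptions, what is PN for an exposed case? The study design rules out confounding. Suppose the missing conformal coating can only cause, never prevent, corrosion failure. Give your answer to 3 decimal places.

PN ≈ 0.679

Under exogeneity and monotonicity, PN = (RR − 1) / RR = 1 − 1/RR.
PN = (3.119 − 1) / 3.119 = 2.119 / 3.119 ≈ 0.6794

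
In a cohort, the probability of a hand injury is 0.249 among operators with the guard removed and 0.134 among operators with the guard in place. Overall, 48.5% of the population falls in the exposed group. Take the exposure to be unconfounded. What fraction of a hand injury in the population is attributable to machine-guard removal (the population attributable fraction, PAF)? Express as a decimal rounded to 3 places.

Let p₁ = 0.249, p₀ = 0.134.
Overall risk P(Y=1) = π·p₁ + (1−π)·p₀ = 0.485×0.249 + 0.515×0.134 = 0.18977.
Under exogeneity, PAF = [P(Y=1) − p₀] / P(Y=1).
PAF = (0.18977 − 0.134) / 0.18977 ≈ 0.2939

PAF ≈ 0.294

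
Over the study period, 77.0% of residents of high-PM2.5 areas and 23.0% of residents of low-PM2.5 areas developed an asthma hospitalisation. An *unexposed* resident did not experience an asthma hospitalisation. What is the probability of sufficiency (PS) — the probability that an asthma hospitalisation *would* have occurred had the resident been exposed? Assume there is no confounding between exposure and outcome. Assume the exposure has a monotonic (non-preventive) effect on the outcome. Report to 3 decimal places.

p₁ = 0.77, p₀ = 0.23.
Under exogeneity and monotonicity, PS = (p₁ − p₀) / (1 − p₀).
PS = (0.77 − 0.23) / (1 − 0.23) = 0.54 / 0.77 ≈ 0.7013

PS ≈ 0.701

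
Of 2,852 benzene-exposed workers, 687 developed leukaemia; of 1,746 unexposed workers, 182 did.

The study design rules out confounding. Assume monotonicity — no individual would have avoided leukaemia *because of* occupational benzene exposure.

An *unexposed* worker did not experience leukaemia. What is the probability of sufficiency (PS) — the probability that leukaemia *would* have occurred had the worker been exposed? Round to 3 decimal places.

p₁ = P(outcome | exposed) = 687/2852 = 0.24088
p₀ = P(outcome | unexposed) = 182/1746 = 0.10424
Under exogeneity and monotonicity, PS = (p₁ − p₀) / (1 − p₀).
PS = (0.24088 − 0.10424) / (1 − 0.10424) = 0.13665 / 0.89576 ≈ 0.1525

PS ≈ 0.153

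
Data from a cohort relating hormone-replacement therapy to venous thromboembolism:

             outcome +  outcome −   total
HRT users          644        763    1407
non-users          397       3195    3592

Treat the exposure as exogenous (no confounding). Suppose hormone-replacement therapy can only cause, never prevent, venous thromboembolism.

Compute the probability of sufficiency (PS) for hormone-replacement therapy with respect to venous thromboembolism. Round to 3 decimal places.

p₁ = P(outcome | exposed) = 644/1407 = 0.45771
p₀ = P(outcome | unexposed) = 397/3592 = 0.11052
Under exogeneity and monotonicity, PS = (p₁ − p₀)/(1 − p₀).
PS = (0.45771 − 0.11052) / 0.88948 ≈ 0.3903

PS ≈ 0.390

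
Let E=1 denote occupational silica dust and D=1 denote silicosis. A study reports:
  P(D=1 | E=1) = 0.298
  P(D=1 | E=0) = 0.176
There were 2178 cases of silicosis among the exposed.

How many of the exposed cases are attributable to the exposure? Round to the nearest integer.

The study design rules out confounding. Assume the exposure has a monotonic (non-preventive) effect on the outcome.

about 892 cases

Let p₁ = 0.298, p₀ = 0.176.
PN = (p₁ − p₀)/p₁ = (0.298 − 0.176) / 0.298 ≈ 0.40940.
Attributable cases ≈ PN × (exposed cases) = 0.40940 × 2178 ≈ 891.66.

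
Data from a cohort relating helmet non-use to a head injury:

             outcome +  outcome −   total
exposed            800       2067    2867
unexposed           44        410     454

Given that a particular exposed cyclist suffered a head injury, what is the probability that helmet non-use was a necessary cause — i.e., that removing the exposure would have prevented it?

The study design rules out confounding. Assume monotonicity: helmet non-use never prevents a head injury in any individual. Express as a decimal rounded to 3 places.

p₁ = P(outcome | exposed) = 800/2867 = 0.27904
p₀ = P(outcome | unexposed) = 44/454 = 0.096916
Under exogeneity and monotonicity, PN = (p₁ − p₀) / p₁.
PN = (0.27904 − 0.096916) / 0.27904 = 0.18212 / 0.27904 ≈ 0.6527

PN ≈ 0.653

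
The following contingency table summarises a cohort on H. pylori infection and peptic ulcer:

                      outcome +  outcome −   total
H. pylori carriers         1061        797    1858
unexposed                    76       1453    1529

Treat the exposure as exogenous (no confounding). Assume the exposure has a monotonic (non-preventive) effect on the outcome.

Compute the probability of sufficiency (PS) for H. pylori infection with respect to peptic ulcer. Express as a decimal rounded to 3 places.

p₁ = P(outcome | exposed) = 1061/1858 = 0.57104
p₀ = P(outcome | unexposed) = 76/1529 = 0.049706
Under exogeneity and monotonicity, PS = (p₁ − p₀) / (1 − p₀).
PS = (0.57104 − 0.049706) / (1 − 0.049706) = 0.52134 / 0.95029 ≈ 0.5486

PS ≈ 0.549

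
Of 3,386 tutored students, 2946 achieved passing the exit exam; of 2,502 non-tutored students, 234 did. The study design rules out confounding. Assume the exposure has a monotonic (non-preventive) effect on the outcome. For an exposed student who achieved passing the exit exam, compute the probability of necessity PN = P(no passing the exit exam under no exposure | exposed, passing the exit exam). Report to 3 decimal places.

PN ≈ 0.893

p₁ = P(outcome | exposed) = 2946/3386 = 0.87005
p₀ = P(outcome | unexposed) = 234/2502 = 0.093525
Under exogeneity and monotonicity, PN = (p₁ − p₀) / p₁.
PN = (0.87005 − 0.093525) / 0.87005 = 0.77653 / 0.87005 ≈ 0.8925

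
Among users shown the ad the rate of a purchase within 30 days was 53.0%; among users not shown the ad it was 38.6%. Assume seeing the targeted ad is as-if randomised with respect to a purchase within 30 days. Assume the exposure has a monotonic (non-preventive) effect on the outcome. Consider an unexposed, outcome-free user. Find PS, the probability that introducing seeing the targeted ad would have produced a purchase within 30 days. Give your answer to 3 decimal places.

PS ≈ 0.235

p₁ = 0.53, p₀ = 0.386.
Under exogeneity and monotonicity, PS = (p₁ − p₀) / (1 − p₀).
PS = (0.53 − 0.386) / (1 − 0.386) = 0.144 / 0.614 ≈ 0.2345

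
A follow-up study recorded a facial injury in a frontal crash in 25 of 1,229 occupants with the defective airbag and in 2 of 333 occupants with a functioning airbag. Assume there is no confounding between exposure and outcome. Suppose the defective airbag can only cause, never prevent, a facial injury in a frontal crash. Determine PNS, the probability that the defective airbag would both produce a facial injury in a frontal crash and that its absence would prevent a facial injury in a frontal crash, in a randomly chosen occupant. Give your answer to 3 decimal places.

PNS ≈ 0.014

p₁ = P(outcome | exposed) = 25/1229 = 0.020342
p₀ = P(outcome | unexposed) = 2/333 = 0.006006
Under exogeneity and monotonicity, PNS = p₁ − p₀.
PNS = 0.020342 − 0.006006 = 0.014336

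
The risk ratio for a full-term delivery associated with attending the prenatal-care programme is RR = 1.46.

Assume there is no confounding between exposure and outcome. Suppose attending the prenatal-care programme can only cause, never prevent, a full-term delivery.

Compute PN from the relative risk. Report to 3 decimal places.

Under exogeneity and monotonicity, PN = (RR − 1) / RR = 1 − 1/RR.
PN = (1.46 − 1) / 1.46 = 0.46 / 1.46 ≈ 0.3151

PN ≈ 0.315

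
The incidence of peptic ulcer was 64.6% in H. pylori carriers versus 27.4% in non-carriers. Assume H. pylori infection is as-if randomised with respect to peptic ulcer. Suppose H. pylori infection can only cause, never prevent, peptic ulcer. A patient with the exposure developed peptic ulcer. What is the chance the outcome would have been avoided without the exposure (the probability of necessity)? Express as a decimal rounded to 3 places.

PN ≈ 0.576

p₁ = 0.646, p₀ = 0.274.
Under exogeneity and monotonicity, PN = (p₁ − p₀) / p₁.
PN = (0.646 − 0.274) / 0.646 = 0.372 / 0.646 ≈ 0.5759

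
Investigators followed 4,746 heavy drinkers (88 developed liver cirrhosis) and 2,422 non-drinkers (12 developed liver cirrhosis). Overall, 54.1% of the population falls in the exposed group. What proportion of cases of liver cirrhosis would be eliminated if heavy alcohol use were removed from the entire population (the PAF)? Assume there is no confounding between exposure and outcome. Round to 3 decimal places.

PAF ≈ 0.597

p₁ = P(outcome | exposed) = 88/4746 = 0.018542
p₀ = P(outcome | unexposed) = 12/2422 = 0.0049546
Overall risk P(Y=1) = π·p₁ + (1−π)·p₀ = 0.541×0.018542 + 0.459×0.0049546 = 0.012305.
Under exogeneity, PAF = [P(Y=1) − p₀] / P(Y=1).
PAF = (0.012305 − 0.0049546) / 0.012305 ≈ 0.5974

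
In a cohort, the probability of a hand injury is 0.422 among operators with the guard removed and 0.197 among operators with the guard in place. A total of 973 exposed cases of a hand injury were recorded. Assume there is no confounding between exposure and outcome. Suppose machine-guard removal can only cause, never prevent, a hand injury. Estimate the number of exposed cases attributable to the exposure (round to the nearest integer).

about 519 cases

Let p₁ = 0.422, p₀ = 0.197.
PN = (p₁ − p₀)/p₁ = (0.422 − 0.197) / 0.422 ≈ 0.53318.
Attributable cases ≈ PN × (exposed cases) = 0.53318 × 973 ≈ 518.78.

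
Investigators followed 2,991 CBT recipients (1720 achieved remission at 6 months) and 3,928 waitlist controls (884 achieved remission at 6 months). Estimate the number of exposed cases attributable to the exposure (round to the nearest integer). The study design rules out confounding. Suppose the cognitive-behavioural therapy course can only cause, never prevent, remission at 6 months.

p₁ = P(outcome | exposed) = 1720/2991 = 0.57506
p₀ = P(outcome | unexposed) = 884/3928 = 0.22505
PN = (p₁ − p₀)/p₁ = (0.57506 − 0.22505) / 0.57506 ≈ 0.60865.
Attributable cases ≈ PN × (exposed cases) = 0.60865 × 1720 ≈ 1046.87.

about 1047 cases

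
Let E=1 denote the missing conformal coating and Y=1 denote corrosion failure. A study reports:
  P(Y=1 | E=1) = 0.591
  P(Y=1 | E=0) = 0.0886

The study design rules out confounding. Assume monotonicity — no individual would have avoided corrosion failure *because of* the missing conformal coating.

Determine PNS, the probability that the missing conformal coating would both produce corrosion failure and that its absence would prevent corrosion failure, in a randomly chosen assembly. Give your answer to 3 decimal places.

Let p₁ = 0.591, p₀ = 0.0886.
Under exogeneity and monotonicity, PNS = p₁ − p₀.
PNS = 0.591 − 0.0886 = 0.5024

PNS ≈ 0.502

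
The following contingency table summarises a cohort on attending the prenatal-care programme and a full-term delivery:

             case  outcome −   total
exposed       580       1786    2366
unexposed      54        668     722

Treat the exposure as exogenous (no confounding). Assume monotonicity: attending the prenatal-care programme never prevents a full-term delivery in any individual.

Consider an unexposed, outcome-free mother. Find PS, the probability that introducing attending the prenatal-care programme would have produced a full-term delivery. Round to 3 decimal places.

PS ≈ 0.184

p₁ = P(outcome | exposed) = 580/2366 = 0.24514
p₀ = P(outcome | unexposed) = 54/722 = 0.074792
Under exogeneity and monotonicity, PS = (p₁ − p₀)/(1 − p₀).
PS = (0.24514 − 0.074792) / 0.92521 ≈ 0.1841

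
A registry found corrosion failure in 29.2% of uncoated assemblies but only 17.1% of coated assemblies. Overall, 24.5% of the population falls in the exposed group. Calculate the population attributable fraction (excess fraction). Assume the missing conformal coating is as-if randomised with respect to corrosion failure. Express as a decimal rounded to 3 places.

p₁ = 0.292, p₀ = 0.171.
Overall risk P(Y=1) = π·p₁ + (1−π)·p₀ = 0.245×0.292 + 0.755×0.171 = 0.20064.
Under exogeneity, PAF = [P(Y=1) − p₀] / P(Y=1).
PAF = (0.20064 − 0.171) / 0.20064 ≈ 0.1477

PAF ≈ 0.148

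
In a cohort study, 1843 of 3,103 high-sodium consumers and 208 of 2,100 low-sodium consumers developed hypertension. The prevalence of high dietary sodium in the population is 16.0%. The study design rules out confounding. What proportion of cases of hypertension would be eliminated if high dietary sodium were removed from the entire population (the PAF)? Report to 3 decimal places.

PAF ≈ 0.444

p₁ = P(outcome | exposed) = 1843/3103 = 0.59394
p₀ = P(outcome | unexposed) = 208/2100 = 0.099048
Overall risk P(Y=1) = π·p₁ + (1−π)·p₀ = 0.16×0.59394 + 0.84×0.099048 = 0.17823.
Under exogeneity, PAF = [P(Y=1) − p₀] / P(Y=1).
PAF = (0.17823 − 0.099048) / 0.17823 ≈ 0.4443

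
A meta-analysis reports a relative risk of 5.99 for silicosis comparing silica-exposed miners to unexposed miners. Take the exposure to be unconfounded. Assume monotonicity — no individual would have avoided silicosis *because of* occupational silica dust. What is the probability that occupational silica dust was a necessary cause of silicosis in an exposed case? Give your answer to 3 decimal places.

PN ≈ 0.833

Under exogeneity and monotonicity, PN = (RR − 1) / RR = 1 − 1/RR.
PN = (5.99 − 1) / 5.99 = 4.99 / 5.99 ≈ 0.8331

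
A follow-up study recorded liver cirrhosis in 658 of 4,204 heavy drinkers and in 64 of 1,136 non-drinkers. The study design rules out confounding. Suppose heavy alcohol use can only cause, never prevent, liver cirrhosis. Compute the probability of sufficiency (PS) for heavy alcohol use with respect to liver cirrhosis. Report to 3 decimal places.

PS ≈ 0.106

p₁ = P(outcome | exposed) = 658/4204 = 0.15652
p₀ = P(outcome | unexposed) = 64/1136 = 0.056338
Under exogeneity and monotonicity, PS = (p₁ − p₀) / (1 − p₀).
PS = (0.15652 − 0.056338) / (1 − 0.056338) = 0.10018 / 0.94366 ≈ 0.1062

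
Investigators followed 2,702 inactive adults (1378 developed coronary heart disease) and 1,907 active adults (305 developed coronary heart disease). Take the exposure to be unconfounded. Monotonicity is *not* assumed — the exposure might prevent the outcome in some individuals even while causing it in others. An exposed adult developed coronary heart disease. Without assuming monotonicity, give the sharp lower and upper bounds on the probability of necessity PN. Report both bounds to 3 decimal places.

0.686 ≤ PN ≤ 1.000

p₁ = P(outcome | exposed) = 1378/2702 = 0.50999
p₀ = P(outcome | unexposed) = 305/1907 = 0.15994
Under exogeneity alone the bounds on PN are max{0,(p₁−p₀)/p₁} ≤ PN ≤ min{1,(1−p₀)/p₁}.
  lower = (p₁ − p₀)/p₁ = 0.35006 / 0.50999 ≈ 0.6864
  upper = min{1, (1 − p₀)/p₁} = 0.84006 / 0.50999 ≈ 1.6472 → capped at 1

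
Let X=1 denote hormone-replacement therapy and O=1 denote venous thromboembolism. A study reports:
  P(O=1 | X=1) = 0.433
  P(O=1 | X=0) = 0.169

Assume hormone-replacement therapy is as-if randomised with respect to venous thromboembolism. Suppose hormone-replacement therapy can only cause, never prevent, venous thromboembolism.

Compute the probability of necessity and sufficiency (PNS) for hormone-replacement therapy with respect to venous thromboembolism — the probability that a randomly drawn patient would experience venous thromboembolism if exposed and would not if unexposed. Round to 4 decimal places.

PNS ≈ 0.2640

Let p₁ = 0.433, p₀ = 0.169.
Under exogeneity and monotonicity, PNS = p₁ − p₀.
PNS = 0.433 − 0.169 = 0.264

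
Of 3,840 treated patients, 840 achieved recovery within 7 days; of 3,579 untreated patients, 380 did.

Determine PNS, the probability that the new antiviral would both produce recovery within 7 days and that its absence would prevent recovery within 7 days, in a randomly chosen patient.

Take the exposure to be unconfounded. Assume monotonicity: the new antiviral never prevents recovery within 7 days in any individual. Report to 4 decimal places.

p₁ = P(outcome | exposed) = 840/3840 = 0.21875
p₀ = P(outcome | unexposed) = 380/3579 = 0.10617
Under exogeneity and monotonicity, PNS = p₁ − p₀.
PNS = 0.21875 − 0.10617 = 0.11258

PNS ≈ 0.1126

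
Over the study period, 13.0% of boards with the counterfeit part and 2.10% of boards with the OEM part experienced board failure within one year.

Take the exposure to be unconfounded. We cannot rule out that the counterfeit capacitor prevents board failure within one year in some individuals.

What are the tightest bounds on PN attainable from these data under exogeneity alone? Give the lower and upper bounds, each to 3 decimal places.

0.838 ≤ PN ≤ 1.000

p₁ = 0.13, p₀ = 0.021.
Under exogeneity alone the bounds on PN are max{0,(p₁−p₀)/p₁} ≤ PN ≤ min{1,(1−p₀)/p₁}.
  lower = (p₁ − p₀)/p₁ = 0.109 / 0.13 ≈ 0.8385
  upper = min{1, (1 − p₀)/p₁} = 0.979 / 0.13 ≈ 7.5308 → capped at 1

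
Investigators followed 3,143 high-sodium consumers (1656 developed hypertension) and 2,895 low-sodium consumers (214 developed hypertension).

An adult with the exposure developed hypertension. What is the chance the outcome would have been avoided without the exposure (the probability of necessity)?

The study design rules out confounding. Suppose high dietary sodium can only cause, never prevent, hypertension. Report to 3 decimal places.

p₁ = P(outcome | exposed) = 1656/3143 = 0.52689
p₀ = P(outcome | unexposed) = 214/2895 = 0.073921
Under exogeneity and monotonicity, PN = (p₁ − p₀) / p₁.
PN = (0.52689 − 0.073921) / 0.52689 = 0.45296 / 0.52689 ≈ 0.8597

PN ≈ 0.860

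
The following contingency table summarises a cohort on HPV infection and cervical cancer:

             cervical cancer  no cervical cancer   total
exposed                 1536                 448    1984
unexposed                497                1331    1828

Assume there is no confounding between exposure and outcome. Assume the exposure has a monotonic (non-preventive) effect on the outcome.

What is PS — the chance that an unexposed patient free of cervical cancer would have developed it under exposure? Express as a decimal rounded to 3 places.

p₁ = P(outcome | exposed) = 1536/1984 = 0.77419
p₀ = P(outcome | unexposed) = 497/1828 = 0.27188
Under exogeneity and monotonicity, PS = (p₁ − p₀)/(1 − p₀).
PS = (0.77419 − 0.27188) / 0.72812 ≈ 0.6899

PS ≈ 0.690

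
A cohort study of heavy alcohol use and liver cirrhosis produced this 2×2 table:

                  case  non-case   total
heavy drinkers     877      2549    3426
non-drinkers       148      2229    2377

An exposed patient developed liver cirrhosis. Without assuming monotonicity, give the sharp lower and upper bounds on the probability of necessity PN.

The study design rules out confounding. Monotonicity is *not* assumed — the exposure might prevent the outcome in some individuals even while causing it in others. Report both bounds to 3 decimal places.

p₁ = P(outcome | exposed) = 877/3426 = 0.25598
p₀ = P(outcome | unexposed) = 148/2377 = 0.062263
Under exogeneity alone the bounds on PN are max{0,(p₁−p₀)/p₁} ≤ PN ≤ min{1,(1−p₀)/p₁}.
  lower = (p₁ − p₀)/p₁ = 0.19372 / 0.25598 ≈ 0.7568
  upper = min{1, (1 − p₀)/p₁} = 0.93774 / 0.25598 ≈ 3.6633 → capped at 1

0.757 ≤ PN ≤ 1.000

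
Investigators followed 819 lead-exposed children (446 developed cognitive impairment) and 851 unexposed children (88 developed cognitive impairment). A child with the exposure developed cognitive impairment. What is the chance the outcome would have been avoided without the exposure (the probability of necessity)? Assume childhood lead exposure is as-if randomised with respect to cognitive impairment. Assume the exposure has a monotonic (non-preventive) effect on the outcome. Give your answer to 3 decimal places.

PN ≈ 0.810

p₁ = P(outcome | exposed) = 446/819 = 0.54457
p₀ = P(outcome | unexposed) = 88/851 = 0.10341
Under exogeneity and monotonicity, PN = (p₁ − p₀) / p₁.
PN = (0.54457 − 0.10341) / 0.54457 = 0.44116 / 0.54457 ≈ 0.8101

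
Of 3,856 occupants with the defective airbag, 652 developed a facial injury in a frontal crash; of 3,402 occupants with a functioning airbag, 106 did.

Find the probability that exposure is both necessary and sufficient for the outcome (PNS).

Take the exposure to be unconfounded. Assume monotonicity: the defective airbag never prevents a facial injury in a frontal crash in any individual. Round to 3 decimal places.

p₁ = P(outcome | exposed) = 652/3856 = 0.16909
p₀ = P(outcome | unexposed) = 106/3402 = 0.031158
Under exogeneity and monotonicity, PNS = p₁ − p₀.
PNS = 0.16909 − 0.031158 = 0.13793

PNS ≈ 0.138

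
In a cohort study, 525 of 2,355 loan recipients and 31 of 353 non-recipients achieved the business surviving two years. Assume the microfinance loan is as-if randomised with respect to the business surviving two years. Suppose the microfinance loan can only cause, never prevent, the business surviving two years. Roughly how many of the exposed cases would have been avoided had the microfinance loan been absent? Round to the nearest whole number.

p₁ = P(outcome | exposed) = 525/2355 = 0.22293
p₀ = P(outcome | unexposed) = 31/353 = 0.087819
PN = (p₁ − p₀)/p₁ = (0.22293 − 0.087819) / 0.22293 ≈ 0.60607.
Attributable cases ≈ PN × (exposed cases) = 0.60607 × 525 ≈ 318.19.

about 318 cases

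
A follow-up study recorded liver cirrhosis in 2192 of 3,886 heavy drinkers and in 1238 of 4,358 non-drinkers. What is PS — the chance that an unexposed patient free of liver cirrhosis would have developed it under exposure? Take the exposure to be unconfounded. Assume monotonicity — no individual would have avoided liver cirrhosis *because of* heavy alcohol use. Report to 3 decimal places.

p₁ = P(outcome | exposed) = 2192/3886 = 0.56408
p₀ = P(outcome | unexposed) = 1238/4358 = 0.28408
Under exogeneity and monotonicity, PS = (p₁ − p₀) / (1 − p₀).
PS = (0.56408 − 0.28408) / (1 − 0.28408) = 0.28 / 0.71592 ≈ 0.3911

PS ≈ 0.391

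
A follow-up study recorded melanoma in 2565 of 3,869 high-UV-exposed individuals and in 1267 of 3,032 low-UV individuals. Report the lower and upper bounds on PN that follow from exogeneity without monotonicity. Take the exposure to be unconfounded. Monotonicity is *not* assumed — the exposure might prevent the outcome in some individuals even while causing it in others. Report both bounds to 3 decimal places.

0.370 ≤ PN ≤ 0.878

p₁ = P(outcome | exposed) = 2565/3869 = 0.66296
p₀ = P(outcome | unexposed) = 1267/3032 = 0.41788
Under exogeneity alone the bounds on PN are max{0,(p₁−p₀)/p₁} ≤ PN ≤ min{1,(1−p₀)/p₁}.
  lower = (p₁ − p₀)/p₁ = 0.24509 / 0.66296 ≈ 0.3697
  upper = min{1, (1 − p₀)/p₁} = 0.58212 / 0.66296 ≈ 0.8781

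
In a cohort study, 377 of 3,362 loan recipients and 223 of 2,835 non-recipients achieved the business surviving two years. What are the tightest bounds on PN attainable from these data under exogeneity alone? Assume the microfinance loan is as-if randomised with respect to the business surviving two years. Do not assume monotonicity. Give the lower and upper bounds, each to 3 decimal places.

p₁ = P(outcome | exposed) = 377/3362 = 0.11214
p₀ = P(outcome | unexposed) = 223/2835 = 0.07866
Under exogeneity alone the bounds on PN are max{0,(p₁−p₀)/p₁} ≤ PN ≤ min{1,(1−p₀)/p₁}.
  lower = (p₁ − p₀)/p₁ = 0.033476 / 0.11214 ≈ 0.2985
  upper = min{1, (1 − p₀)/p₁} = 0.92134 / 0.11214 ≈ 8.2163 → capped at 1

0.299 ≤ PN ≤ 1.000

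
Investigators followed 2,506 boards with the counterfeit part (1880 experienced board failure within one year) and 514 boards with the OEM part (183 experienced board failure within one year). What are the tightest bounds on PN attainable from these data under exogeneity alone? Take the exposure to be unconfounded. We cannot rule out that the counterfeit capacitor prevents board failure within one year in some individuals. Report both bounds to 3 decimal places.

p₁ = P(outcome | exposed) = 1880/2506 = 0.7502
p₀ = P(outcome | unexposed) = 183/514 = 0.35603
Under exogeneity alone the bounds on PN are max{0,(p₁−p₀)/p₁} ≤ PN ≤ min{1,(1−p₀)/p₁}.
  lower = (p₁ − p₀)/p₁ = 0.39417 / 0.7502 ≈ 0.5254
  upper = min{1, (1 − p₀)/p₁} = 0.64397 / 0.7502 ≈ 0.8584

0.525 ≤ PN ≤ 0.858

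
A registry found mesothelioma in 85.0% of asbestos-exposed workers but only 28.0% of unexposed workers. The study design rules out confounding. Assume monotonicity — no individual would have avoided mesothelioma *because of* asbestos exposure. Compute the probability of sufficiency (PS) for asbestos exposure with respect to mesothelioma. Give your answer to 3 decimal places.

PS ≈ 0.792

p₁ = 0.85, p₀ = 0.28.
Under exogeneity and monotonicity, PS = (p₁ − p₀) / (1 − p₀).
PS = (0.85 − 0.28) / (1 − 0.28) = 0.57 / 0.72 ≈ 0.7917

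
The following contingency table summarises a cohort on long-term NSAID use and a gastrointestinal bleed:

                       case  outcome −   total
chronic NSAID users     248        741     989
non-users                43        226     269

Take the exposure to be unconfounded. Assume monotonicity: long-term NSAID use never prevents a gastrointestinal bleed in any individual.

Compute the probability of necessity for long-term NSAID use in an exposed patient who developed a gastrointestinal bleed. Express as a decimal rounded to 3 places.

PN ≈ 0.363

p₁ = P(outcome | exposed) = 248/989 = 0.25076
p₀ = P(outcome | unexposed) = 43/269 = 0.15985
Under exogeneity and monotonicity, PN = (p₁ − p₀) / p₁.
PN = (0.25076 − 0.15985) / 0.25076 = 0.090907 / 0.25076 ≈ 0.3625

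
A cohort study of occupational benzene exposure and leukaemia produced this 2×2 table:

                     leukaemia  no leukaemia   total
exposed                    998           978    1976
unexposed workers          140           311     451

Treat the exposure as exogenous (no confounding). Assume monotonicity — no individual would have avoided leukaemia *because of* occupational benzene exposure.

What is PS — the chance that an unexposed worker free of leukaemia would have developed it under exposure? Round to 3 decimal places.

PS ≈ 0.282

p₁ = P(outcome | exposed) = 998/1976 = 0.50506
p₀ = P(outcome | unexposed) = 140/451 = 0.31042
Under exogeneity and monotonicity, PS = (p₁ − p₀)/(1 − p₀).
PS = (0.50506 − 0.31042) / 0.68958 ≈ 0.2823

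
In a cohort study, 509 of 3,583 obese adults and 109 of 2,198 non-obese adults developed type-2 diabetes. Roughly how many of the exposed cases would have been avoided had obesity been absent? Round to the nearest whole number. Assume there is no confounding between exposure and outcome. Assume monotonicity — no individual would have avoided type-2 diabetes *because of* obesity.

about 331 cases

p₁ = P(outcome | exposed) = 509/3583 = 0.14206
p₀ = P(outcome | unexposed) = 109/2198 = 0.049591
PN = (p₁ − p₀)/p₁ = (0.14206 − 0.049591) / 0.14206 ≈ 0.65092.
Attributable cases ≈ PN × (exposed cases) = 0.65092 × 509 ≈ 331.32.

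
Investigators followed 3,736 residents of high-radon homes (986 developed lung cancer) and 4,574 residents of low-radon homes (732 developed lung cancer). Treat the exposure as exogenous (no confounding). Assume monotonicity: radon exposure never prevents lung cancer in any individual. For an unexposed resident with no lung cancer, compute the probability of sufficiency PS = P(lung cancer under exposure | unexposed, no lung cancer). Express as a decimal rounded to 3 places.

PS ≈ 0.124

p₁ = P(outcome | exposed) = 986/3736 = 0.26392
p₀ = P(outcome | unexposed) = 732/4574 = 0.16003
Under exogeneity and monotonicity, PS = (p₁ − p₀) / (1 − p₀).
PS = (0.26392 − 0.16003) / (1 − 0.16003) = 0.10388 / 0.83997 ≈ 0.1237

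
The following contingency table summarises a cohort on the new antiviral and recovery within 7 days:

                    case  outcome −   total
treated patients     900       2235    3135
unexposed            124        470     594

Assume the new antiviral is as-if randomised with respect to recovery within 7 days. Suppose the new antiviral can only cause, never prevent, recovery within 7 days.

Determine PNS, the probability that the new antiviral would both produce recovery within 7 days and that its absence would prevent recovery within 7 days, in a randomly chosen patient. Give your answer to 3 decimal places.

PNS ≈ 0.078

p₁ = P(outcome | exposed) = 900/3135 = 0.28708
p₀ = P(outcome | unexposed) = 124/594 = 0.20875
Under exogeneity and monotonicity, PNS = p₁ − p₀.
PNS = 0.28708 − 0.20875 = 0.078327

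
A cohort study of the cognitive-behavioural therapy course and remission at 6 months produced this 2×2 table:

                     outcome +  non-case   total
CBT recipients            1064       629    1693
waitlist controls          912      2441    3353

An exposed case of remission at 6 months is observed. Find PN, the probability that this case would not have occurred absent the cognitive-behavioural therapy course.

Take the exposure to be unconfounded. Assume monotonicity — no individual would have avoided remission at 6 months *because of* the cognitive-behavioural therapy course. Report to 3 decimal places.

PN ≈ 0.567

p₁ = P(outcome | exposed) = 1064/1693 = 0.62847
p₀ = P(outcome | unexposed) = 912/3353 = 0.272
Under exogeneity and monotonicity, PN = (p₁ − p₀)/p₁.
PN = (0.62847 − 0.272) / 0.62847 ≈ 0.5672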